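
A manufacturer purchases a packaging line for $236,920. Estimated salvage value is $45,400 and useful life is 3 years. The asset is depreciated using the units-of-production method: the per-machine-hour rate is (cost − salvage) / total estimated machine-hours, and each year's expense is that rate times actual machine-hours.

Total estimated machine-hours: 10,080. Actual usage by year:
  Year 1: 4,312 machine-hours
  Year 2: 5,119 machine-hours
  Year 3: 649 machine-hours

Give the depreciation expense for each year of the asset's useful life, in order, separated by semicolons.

$81,928; $97,261; $12,331

Depreciable base = $236,920 − $45,400 = $191,520.
Rate = $191,520 / 10,080 machine-hours = $19 per machine-hour.
Year 1: 4,312 × $19 = $81,928. Book value $154,992.
Year 2: 5,119 × $19 = $97,261. Book value $57,731.
Year 3: 649 × $19 = $12,331. Book value $45,400.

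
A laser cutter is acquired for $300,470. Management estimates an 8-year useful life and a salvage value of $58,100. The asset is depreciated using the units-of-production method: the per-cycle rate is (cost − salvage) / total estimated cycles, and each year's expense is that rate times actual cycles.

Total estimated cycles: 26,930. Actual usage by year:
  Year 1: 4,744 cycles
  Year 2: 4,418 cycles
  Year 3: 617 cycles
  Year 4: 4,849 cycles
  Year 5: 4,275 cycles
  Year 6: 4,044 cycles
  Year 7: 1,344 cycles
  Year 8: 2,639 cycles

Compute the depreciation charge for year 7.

$12,096

Depreciable base = $300,470 − $58,100 = $242,370.
Rate = $242,370 / 26,930 cycles = $9 per cycle.
Year 1: 4,744 × $9 = $42,696. Book value $257,774.
Year 2: 4,418 × $9 = $39,762. Book value $218,012.
Year 3: 617 × $9 = $5,553. Book value $212,459.
Year 4: 4,849 × $9 = $43,641. Book value $168,818.
Year 5: 4,275 × $9 = $38,475. Book value $130,343.
Year 6: 4,044 × $9 = $36,396. Book value $93,947.
Year 7: 1,344 × $9 = $12,096. Book value $81,851.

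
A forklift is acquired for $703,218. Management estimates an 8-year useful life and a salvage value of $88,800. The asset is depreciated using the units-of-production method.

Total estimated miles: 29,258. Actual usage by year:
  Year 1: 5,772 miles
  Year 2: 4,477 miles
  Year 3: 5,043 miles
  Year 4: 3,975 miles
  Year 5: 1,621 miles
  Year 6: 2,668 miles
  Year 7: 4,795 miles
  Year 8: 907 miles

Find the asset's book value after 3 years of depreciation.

$382,086

Depreciable base = $703,218 − $88,800 = $614,418.
Rate = $614,418 / 29,258 miles = $21 per mile.
Year 1: 5,772 × $21 = $121,212. Book value $582,006.
Year 2: 4,477 × $21 = $94,017. Book value $487,989.
Year 3: 5,043 × $21 = $105,903. Book value $382,086.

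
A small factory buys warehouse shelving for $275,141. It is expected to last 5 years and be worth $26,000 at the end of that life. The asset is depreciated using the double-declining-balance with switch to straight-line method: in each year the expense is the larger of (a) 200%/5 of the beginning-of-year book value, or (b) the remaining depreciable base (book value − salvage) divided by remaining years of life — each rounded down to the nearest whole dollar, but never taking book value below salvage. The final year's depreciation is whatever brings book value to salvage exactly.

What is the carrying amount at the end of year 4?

$35,659

Depreciable base = $275,141 − $26,000 = $249,141.
Year 1: DB = ⌊$275,141 × 200%/5⌋ = $110,056; SL = ⌊$249,141/5⌋ = $49,828 → take DB $110,056. Book value $165,085.
Year 2: DB = ⌊$165,085 × 200%/5⌋ = $66,034; SL = ⌊$139,085/4⌋ = $34,771 → take DB $66,034. Book value $99,051.
Year 3: DB = ⌊$99,051 × 200%/5⌋ = $39,620; SL = ⌊$73,051/3⌋ = $24,350 → take DB $39,620. Book value $59,431.
Year 4: DB = ⌊$59,431 × 200%/5⌋ = $23,772; SL = ⌊$33,431/2⌋ = $16,715 → take DB $23,772. Book value $35,659.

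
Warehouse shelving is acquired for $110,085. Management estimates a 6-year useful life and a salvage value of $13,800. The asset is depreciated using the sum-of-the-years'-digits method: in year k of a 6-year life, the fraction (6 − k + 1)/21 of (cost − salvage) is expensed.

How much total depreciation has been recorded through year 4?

Depreciable base = $110,085 − $13,800 = $96,285.
Sum of the years' digits = 6+5+4+3+2+1 = 21.
Year 1: $96,285 × 6/21 = $27,510. Book value $82,575.
Year 2: $96,285 × 5/21 = $22,925. Book value $59,650.
Year 3: $96,285 × 4/21 = $18,340. Book value $41,310.
Year 4: $96,285 × 3/21 = $13,755. Book value $27,555.
Accumulated through year 4 = $110,085 − $27,555 = $82,530.

$82,530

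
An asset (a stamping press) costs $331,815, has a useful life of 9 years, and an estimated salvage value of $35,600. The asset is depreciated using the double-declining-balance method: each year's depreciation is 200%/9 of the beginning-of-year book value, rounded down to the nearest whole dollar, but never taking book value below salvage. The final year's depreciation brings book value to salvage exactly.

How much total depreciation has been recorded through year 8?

Depreciable base = $331,815 − $35,600 = $296,215.
Year 1: ⌊$331,815 × 200%/9⌋ = $73,736. Book value $258,079.
Year 2: ⌊$258,079 × 200%/9⌋ = $57,350. Book value $200,729.
Year 3: ⌊$200,729 × 200%/9⌋ = $44,606. Book value $156,123.
Year 4: ⌊$156,123 × 200%/9⌋ = $34,694. Book value $121,429.
Year 5: ⌊$121,429 × 200%/9⌋ = $26,984. Book value $94,445.
Year 6: ⌊$94,445 × 200%/9⌋ = $20,987. Book value $73,458.
Year 7: ⌊$73,458 × 200%/9⌋ = $16,324. Book value $57,134.
Year 8: ⌊$57,134 × 200%/9⌋ = $12,696. Book value $44,438.
Accumulated through year 8 = $331,815 − $44,438 = $287,377.

$287,377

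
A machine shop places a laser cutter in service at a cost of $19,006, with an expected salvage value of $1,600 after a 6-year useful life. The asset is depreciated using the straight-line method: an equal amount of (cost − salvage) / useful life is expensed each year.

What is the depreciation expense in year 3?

$2,901

Depreciable base = $19,006 − $1,600 = $17,406.
Annual expense = $17,406 / 6 = $2,901.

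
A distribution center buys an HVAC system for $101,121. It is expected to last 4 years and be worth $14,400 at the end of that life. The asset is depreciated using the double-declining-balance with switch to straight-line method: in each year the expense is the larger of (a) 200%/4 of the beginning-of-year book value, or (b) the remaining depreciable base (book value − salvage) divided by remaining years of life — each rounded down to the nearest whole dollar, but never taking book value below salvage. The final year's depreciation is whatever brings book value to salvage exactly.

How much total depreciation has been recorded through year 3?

$86,721

Depreciable base = $101,121 − $14,400 = $86,721.
Year 1: DB = ⌊$101,121 × 200%/4⌋ = $50,560; SL = ⌊$86,721/4⌋ = $21,680 → take DB $50,560. Book value $50,561.
Year 2: DB = ⌊$50,561 × 200%/4⌋ = $25,280; SL = ⌊$36,161/3⌋ = $12,053 → take DB $25,280. Book value $25,281.
Year 3: DB = ⌊$25,281 × 200%/4⌋ = $12,640; SL = ⌊$10,881/2⌋ = $5,440 → take DB $12,640, capped at $10,881. Book value $14,400.
Accumulated through year 3 = $101,121 − $14,400 = $86,721.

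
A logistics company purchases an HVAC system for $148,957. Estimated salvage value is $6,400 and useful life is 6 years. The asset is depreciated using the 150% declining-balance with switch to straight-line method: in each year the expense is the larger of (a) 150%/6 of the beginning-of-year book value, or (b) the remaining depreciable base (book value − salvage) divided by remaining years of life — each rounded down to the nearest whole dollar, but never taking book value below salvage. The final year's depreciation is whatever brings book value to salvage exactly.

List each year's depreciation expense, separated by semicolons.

$37,239; $27,929; $20,947; $18,814; $18,814; $18,814

Depreciable base = $148,957 − $6,400 = $142,557.
Year 1: DB = ⌊$148,957 × 150%/6⌋ = $37,239; SL = ⌊$142,557/6⌋ = $23,759 → take DB $37,239. Book value $111,718.
Year 2: DB = ⌊$111,718 × 150%/6⌋ = $27,929; SL = ⌊$105,318/5⌋ = $21,063 → take DB $27,929. Book value $83,789.
Year 3: DB = ⌊$83,789 × 150%/6⌋ = $20,947; SL = ⌊$77,389/4⌋ = $19,347 → take DB $20,947. Book value $62,842.
Year 4: DB = ⌊$62,842 × 150%/6⌋ = $15,710; SL = ⌊$56,442/3⌋ = $18,814 → take SL $18,814. Book value $44,028.
Year 5: DB = ⌊$44,028 × 150%/6⌋ = $11,007; SL = ⌊$37,628/2⌋ = $18,814 → take SL $18,814. Book value $25,214.
Year 6 (final): $25,214 − $6,400 = $18,814. Book value $6,400.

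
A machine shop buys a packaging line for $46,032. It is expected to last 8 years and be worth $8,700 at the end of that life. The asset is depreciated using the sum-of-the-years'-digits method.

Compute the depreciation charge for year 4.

Depreciable base = $46,032 − $8,700 = $37,332.
Sum of the years' digits = 8+7+6+5+4+3+2+1 = 36.
Year 1: $37,332 × 8/36 = $8,296. Book value $37,736.
Year 2: $37,332 × 7/36 = $7,259. Book value $30,477.
Year 3: $37,332 × 6/36 = $6,222. Book value $24,255.
Year 4: $37,332 × 5/36 = $5,185. Book value $19,070.

$5,185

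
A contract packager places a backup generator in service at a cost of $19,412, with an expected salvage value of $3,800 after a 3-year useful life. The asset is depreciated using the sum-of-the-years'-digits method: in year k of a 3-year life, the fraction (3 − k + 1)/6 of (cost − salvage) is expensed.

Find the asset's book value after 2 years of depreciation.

Depreciable base = $19,412 − $3,800 = $15,612.
Sum of the years' digits = 3+2+1 = 6.
Year 1: $15,612 × 3/6 = $7,806. Book value $11,606.
Year 2: $15,612 × 2/6 = $5,204. Book value $6,402.

$6,402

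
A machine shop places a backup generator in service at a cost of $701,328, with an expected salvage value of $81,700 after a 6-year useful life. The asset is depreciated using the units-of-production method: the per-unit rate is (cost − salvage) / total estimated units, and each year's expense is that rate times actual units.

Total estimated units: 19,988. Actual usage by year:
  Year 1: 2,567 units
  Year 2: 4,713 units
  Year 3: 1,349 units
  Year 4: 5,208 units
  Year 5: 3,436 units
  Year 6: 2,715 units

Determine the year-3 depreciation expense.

$41,819

Depreciable base = $701,328 − $81,700 = $619,628.
Rate = $619,628 / 19,988 units = $31 per unit.
Year 1: 2,567 × $31 = $79,577. Book value $621,751.
Year 2: 4,713 × $31 = $146,103. Book value $475,648.
Year 3: 1,349 × $31 = $41,819. Book value $433,829.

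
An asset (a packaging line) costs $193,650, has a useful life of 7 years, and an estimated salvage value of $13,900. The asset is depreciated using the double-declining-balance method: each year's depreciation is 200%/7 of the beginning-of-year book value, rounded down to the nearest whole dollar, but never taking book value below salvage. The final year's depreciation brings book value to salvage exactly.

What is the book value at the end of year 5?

$36,008

Depreciable base = $193,650 − $13,900 = $179,750.
Year 1: ⌊$193,650 × 200%/7⌋ = $55,328. Book value $138,322.
Year 2: ⌊$138,322 × 200%/7⌋ = $39,520. Book value $98,802.
Year 3: ⌊$98,802 × 200%/7⌋ = $28,229. Book value $70,573.
Year 4: ⌊$70,573 × 200%/7⌋ = $20,163. Book value $50,410.
Year 5: ⌊$50,410 × 200%/7⌋ = $14,402. Book value $36,008.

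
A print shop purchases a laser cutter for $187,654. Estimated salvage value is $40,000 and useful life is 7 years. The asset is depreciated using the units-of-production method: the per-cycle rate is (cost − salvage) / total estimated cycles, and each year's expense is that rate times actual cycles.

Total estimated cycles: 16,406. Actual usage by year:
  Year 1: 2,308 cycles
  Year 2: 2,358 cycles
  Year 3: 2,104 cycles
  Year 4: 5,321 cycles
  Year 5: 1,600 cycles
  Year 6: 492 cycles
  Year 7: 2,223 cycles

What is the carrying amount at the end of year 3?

Depreciable base = $187,654 − $40,000 = $147,654.
Rate = $147,654 / 16,406 cycles = $9 per cycle.
Year 1: 2,308 × $9 = $20,772. Book value $166,882.
Year 2: 2,358 × $9 = $21,222. Book value $145,660.
Year 3: 2,104 × $9 = $18,936. Book value $126,724.

$126,724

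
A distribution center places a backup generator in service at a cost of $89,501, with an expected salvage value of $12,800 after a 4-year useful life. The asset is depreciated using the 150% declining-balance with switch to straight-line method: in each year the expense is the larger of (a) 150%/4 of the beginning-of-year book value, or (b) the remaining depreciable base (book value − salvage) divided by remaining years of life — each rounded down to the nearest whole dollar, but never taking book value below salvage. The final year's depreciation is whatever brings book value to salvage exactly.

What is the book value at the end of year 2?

Depreciable base = $89,501 − $12,800 = $76,701.
Year 1: DB = ⌊$89,501 × 150%/4⌋ = $33,562; SL = ⌊$76,701/4⌋ = $19,175 → take DB $33,562. Book value $55,939.
Year 2: DB = ⌊$55,939 × 150%/4⌋ = $20,977; SL = ⌊$43,139/3⌋ = $14,379 → take DB $20,977. Book value $34,962.

$34,962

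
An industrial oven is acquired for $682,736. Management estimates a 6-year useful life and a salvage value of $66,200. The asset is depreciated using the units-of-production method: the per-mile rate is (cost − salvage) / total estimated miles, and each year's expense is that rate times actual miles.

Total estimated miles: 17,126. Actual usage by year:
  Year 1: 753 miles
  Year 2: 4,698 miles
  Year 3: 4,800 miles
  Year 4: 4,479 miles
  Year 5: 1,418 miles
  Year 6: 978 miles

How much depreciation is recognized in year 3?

Depreciable base = $682,736 − $66,200 = $616,536.
Rate = $616,536 / 17,126 miles = $36 per mile.
Year 1: 753 × $36 = $27,108. Book value $655,628.
Year 2: 4,698 × $36 = $169,128. Book value $486,500.
Year 3: 4,800 × $36 = $172,800. Book value $313,700.

$172,800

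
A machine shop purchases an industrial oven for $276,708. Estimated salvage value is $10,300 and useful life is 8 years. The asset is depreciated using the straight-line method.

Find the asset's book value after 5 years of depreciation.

Depreciable base = $276,708 − $10,300 = $266,408.
Annual expense = $266,408 / 8 = $33,301.
End of year 1: book value $243,407.
End of year 2: book value $210,106.
End of year 3: book value $176,805.
End of year 4: book value $143,504.
End of year 5: book value $110,203.

$110,203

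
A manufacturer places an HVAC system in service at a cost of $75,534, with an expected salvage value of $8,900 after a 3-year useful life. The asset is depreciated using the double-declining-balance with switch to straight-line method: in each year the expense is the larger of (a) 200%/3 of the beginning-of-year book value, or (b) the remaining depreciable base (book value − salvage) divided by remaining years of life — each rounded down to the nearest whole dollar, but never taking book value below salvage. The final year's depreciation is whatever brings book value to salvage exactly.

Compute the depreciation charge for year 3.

$0

Depreciable base = $75,534 − $8,900 = $66,634.
Year 1: DB = ⌊$75,534 × 200%/3⌋ = $50,356; SL = ⌊$66,634/3⌋ = $22,211 → take DB $50,356. Book value $25,178.
Year 2: DB = ⌊$25,178 × 200%/3⌋ = $16,785; SL = ⌊$16,278/2⌋ = $8,139 → take DB $16,785, capped at $16,278. Book value $8,900.
Year 3 (final): $8,900 − $8,900 = $0. Book value $8,900.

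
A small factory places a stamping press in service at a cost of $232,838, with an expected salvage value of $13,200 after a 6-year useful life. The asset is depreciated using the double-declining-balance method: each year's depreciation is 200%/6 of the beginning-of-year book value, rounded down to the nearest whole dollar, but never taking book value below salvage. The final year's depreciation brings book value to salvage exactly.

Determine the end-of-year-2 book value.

$103,484

Depreciable base = $232,838 − $13,200 = $219,638.
Year 1: ⌊$232,838 × 200%/6⌋ = $77,612. Book value $155,226.
Year 2: ⌊$155,226 × 200%/6⌋ = $51,742. Book value $103,484.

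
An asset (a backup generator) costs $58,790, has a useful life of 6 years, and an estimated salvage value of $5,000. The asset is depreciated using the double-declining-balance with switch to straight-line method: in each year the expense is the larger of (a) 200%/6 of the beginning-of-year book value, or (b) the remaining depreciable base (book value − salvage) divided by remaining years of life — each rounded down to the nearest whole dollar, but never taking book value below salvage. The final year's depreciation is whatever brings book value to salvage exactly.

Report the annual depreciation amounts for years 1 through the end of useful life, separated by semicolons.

$19,596; $13,064; $8,710; $5,806; $3,871; $2,743

Depreciable base = $58,790 − $5,000 = $53,790.
Year 1: DB = ⌊$58,790 × 200%/6⌋ = $19,596; SL = ⌊$53,790/6⌋ = $8,965 → take DB $19,596. Book value $39,194.
Year 2: DB = ⌊$39,194 × 200%/6⌋ = $13,064; SL = ⌊$34,194/5⌋ = $6,838 → take DB $13,064. Book value $26,130.
Year 3: DB = ⌊$26,130 × 200%/6⌋ = $8,710; SL = ⌊$21,130/4⌋ = $5,282 → take DB $8,710. Book value $17,420.
Year 4: DB = ⌊$17,420 × 200%/6⌋ = $5,806; SL = ⌊$12,420/3⌋ = $4,140 → take DB $5,806. Book value $11,614.
Year 5: DB = ⌊$11,614 × 200%/6⌋ = $3,871; SL = ⌊$6,614/2⌋ = $3,307 → take DB $3,871. Book value $7,743.
Year 6 (final): $7,743 − $5,000 = $2,743. Book value $5,000.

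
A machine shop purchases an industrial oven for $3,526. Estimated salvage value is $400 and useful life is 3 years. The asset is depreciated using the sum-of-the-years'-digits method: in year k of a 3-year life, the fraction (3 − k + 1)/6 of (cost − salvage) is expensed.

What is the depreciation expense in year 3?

Depreciable base = $3,526 − $400 = $3,126.
Sum of the years' digits = 3+2+1 = 6.
Year 1: $3,126 × 3/6 = $1,563. Book value $1,963.
Year 2: $3,126 × 2/6 = $1,042. Book value $921.
Year 3: $3,126 × 1/6 = $521. Book value $400.

$521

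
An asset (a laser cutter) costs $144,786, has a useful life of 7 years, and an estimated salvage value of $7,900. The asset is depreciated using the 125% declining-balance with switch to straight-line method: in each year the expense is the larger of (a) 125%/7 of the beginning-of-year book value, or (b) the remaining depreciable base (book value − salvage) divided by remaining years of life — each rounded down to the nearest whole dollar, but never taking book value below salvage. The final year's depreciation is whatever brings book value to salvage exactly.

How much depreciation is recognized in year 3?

$17,959

Depreciable base = $144,786 − $7,900 = $136,886.
Year 1: DB = ⌊$144,786 × 125%/7⌋ = $25,854; SL = ⌊$136,886/7⌋ = $19,555 → take DB $25,854. Book value $118,932.
Year 2: DB = ⌊$118,932 × 125%/7⌋ = $21,237; SL = ⌊$111,032/6⌋ = $18,505 → take DB $21,237. Book value $97,695.
Year 3: DB = ⌊$97,695 × 125%/7⌋ = $17,445; SL = ⌊$89,795/5⌋ = $17,959 → take SL $17,959. Book value $79,736.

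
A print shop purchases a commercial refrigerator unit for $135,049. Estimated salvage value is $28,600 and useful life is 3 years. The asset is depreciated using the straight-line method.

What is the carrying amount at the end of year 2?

Depreciable base = $135,049 − $28,600 = $106,449.
Annual expense = $106,449 / 3 = $35,483.
End of year 1: book value $99,566.
End of year 2: book value $64,083.

$64,083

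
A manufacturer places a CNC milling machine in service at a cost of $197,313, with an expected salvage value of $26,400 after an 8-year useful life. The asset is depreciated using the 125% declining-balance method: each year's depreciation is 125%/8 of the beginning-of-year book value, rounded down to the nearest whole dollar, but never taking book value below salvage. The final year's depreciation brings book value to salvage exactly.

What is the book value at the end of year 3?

Depreciable base = $197,313 − $26,400 = $170,913.
Year 1: ⌊$197,313 × 125%/8⌋ = $30,830. Book value $166,483.
Year 2: ⌊$166,483 × 125%/8⌋ = $26,012. Book value $140,471.
Year 3: ⌊$140,471 × 125%/8⌋ = $21,948. Book value $118,523.

$118,523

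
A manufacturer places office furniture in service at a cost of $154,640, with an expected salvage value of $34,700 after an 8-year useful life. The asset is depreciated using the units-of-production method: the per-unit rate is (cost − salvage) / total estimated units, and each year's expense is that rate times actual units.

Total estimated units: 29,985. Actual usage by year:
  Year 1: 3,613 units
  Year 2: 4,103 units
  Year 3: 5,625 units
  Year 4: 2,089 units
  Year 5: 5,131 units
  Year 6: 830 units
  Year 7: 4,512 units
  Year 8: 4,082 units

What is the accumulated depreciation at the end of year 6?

$85,564

Depreciable base = $154,640 − $34,700 = $119,940.
Rate = $119,940 / 29,985 units = $4 per unit.
Year 1: 3,613 × $4 = $14,452. Book value $140,188.
Year 2: 4,103 × $4 = $16,412. Book value $123,776.
Year 3: 5,625 × $4 = $22,500. Book value $101,276.
Year 4: 2,089 × $4 = $8,356. Book value $92,920.
Year 5: 5,131 × $4 = $20,524. Book value $72,396.
Year 6: 830 × $4 = $3,320. Book value $69,076.
Accumulated through year 6 = $154,640 − $69,076 = $85,564.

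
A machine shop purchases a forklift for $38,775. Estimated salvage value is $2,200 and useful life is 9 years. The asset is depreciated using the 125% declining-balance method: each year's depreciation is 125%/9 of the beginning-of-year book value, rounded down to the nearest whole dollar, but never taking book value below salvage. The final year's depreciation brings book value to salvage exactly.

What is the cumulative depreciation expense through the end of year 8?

Depreciable base = $38,775 − $2,200 = $36,575.
Year 1: ⌊$38,775 × 125%/9⌋ = $5,385. Book value $33,390.
Year 2: ⌊$33,390 × 125%/9⌋ = $4,637. Book value $28,753.
Year 3: ⌊$28,753 × 125%/9⌋ = $3,993. Book value $24,760.
Year 4: ⌊$24,760 × 125%/9⌋ = $3,438. Book value $21,322.
Year 5: ⌊$21,322 × 125%/9⌋ = $2,961. Book value $18,361.
Year 6: ⌊$18,361 × 125%/9⌋ = $2,550. Book value $15,811.
Year 7: ⌊$15,811 × 125%/9⌋ = $2,195. Book value $13,616.
Year 8: ⌊$13,616 × 125%/9⌋ = $1,891. Book value $11,725.
Accumulated through year 8 = $38,775 − $11,725 = $27,050.

$27,050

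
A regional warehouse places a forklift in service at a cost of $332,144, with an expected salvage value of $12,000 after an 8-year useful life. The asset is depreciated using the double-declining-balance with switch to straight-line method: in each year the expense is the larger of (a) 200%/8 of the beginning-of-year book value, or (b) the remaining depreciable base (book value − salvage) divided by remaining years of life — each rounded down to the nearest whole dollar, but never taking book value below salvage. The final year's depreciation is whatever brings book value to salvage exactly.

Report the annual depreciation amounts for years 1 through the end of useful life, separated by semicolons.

$83,036; $62,277; $46,707; $35,031; $26,273; $22,273; $22,273; $22,274

Depreciable base = $332,144 − $12,000 = $320,144.
Year 1: DB = ⌊$332,144 × 200%/8⌋ = $83,036; SL = ⌊$320,144/8⌋ = $40,018 → take DB $83,036. Book value $249,108.
Year 2: DB = ⌊$249,108 × 200%/8⌋ = $62,277; SL = ⌊$237,108/7⌋ = $33,872 → take DB $62,277. Book value $186,831.
Year 3: DB = ⌊$186,831 × 200%/8⌋ = $46,707; SL = ⌊$174,831/6⌋ = $29,138 → take DB $46,707. Book value $140,124.
Year 4: DB = ⌊$140,124 × 200%/8⌋ = $35,031; SL = ⌊$128,124/5⌋ = $25,624 → take DB $35,031. Book value $105,093.
Year 5: DB = ⌊$105,093 × 200%/8⌋ = $26,273; SL = ⌊$93,093/4⌋ = $23,273 → take DB $26,273. Book value $78,820.
Year 6: DB = ⌊$78,820 × 200%/8⌋ = $19,705; SL = ⌊$66,820/3⌋ = $22,273 → take SL $22,273. Book value $56,547.
Year 7: DB = ⌊$56,547 × 200%/8⌋ = $14,136; SL = ⌊$44,547/2⌋ = $22,273 → take SL $22,273. Book value $34,274.
Year 8 (final): $34,274 − $12,000 = $22,274. Book value $12,000.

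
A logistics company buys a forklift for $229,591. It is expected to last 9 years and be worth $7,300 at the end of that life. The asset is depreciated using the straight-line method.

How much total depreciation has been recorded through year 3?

Depreciable base = $229,591 − $7,300 = $222,291.
Annual expense = $222,291 / 9 = $24,699.
End of year 1: book value $204,892.
End of year 2: book value $180,193.
End of year 3: book value $155,494.
Accumulated through year 3 = $229,591 − $155,494 = $74,097.

$74,097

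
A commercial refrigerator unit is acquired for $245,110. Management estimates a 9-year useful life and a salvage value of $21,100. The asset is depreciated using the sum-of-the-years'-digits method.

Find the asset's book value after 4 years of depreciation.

$95,770

Depreciable base = $245,110 − $21,100 = $224,010.
Sum of the years' digits = 9+8+7+6+5+4+3+2+1 = 45.
Year 1: $224,010 × 9/45 = $44,802. Book value $200,308.
Year 2: $224,010 × 8/45 = $39,824. Book value $160,484.
Year 3: $224,010 × 7/45 = $34,846. Book value $125,638.
Year 4: $224,010 × 6/45 = $29,868. Book value $95,770.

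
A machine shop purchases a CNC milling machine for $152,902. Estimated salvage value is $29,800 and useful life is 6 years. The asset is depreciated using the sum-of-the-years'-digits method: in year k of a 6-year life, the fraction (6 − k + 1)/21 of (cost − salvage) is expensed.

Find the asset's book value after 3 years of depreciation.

Depreciable base = $152,902 − $29,800 = $123,102.
Sum of the years' digits = 6+5+4+3+2+1 = 21.
Year 1: $123,102 × 6/21 = $35,172. Book value $117,730.
Year 2: $123,102 × 5/21 = $29,310. Book value $88,420.
Year 3: $123,102 × 4/21 = $23,448. Book value $64,972.

$64,972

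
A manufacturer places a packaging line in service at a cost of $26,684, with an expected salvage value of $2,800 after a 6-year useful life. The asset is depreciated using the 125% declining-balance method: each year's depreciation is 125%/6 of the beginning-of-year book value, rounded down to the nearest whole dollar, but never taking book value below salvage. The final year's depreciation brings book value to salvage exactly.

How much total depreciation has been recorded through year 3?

$13,444

Depreciable base = $26,684 − $2,800 = $23,884.
Year 1: ⌊$26,684 × 125%/6⌋ = $5,559. Book value $21,125.
Year 2: ⌊$21,125 × 125%/6⌋ = $4,401. Book value $16,724.
Year 3: ⌊$16,724 × 125%/6⌋ = $3,484. Book value $13,240.
Accumulated through year 3 = $26,684 − $13,240 = $13,444.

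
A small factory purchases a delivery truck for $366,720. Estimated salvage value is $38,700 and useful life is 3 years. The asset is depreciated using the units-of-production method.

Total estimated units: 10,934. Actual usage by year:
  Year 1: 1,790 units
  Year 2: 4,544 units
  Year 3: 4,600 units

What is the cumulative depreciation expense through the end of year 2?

Depreciable base = $366,720 − $38,700 = $328,020.
Rate = $328,020 / 10,934 units = $30 per unit.
Year 1: 1,790 × $30 = $53,700. Book value $313,020.
Year 2: 4,544 × $30 = $136,320. Book value $176,700.
Accumulated through year 2 = $366,720 − $176,700 = $190,020.

$190,020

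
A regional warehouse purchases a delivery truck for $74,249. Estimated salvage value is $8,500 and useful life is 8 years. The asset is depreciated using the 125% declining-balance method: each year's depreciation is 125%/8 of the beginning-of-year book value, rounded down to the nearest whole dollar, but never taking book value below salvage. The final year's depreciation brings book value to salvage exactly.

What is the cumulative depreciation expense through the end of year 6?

$47,457

Depreciable base = $74,249 − $8,500 = $65,749.
Year 1: ⌊$74,249 × 125%/8⌋ = $11,601. Book value $62,648.
Year 2: ⌊$62,648 × 125%/8⌋ = $9,788. Book value $52,860.
Year 3: ⌊$52,860 × 125%/8⌋ = $8,259. Book value $44,601.
Year 4: ⌊$44,601 × 125%/8⌋ = $6,968. Book value $37,633.
Year 5: ⌊$37,633 × 125%/8⌋ = $5,880. Book value $31,753.
Year 6: ⌊$31,753 × 125%/8⌋ = $4,961. Book value $26,792.
Accumulated through year 6 = $74,249 − $26,792 = $47,457.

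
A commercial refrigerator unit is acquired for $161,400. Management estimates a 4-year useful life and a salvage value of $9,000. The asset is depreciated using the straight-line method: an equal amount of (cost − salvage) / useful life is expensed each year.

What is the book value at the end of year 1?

$123,300

Depreciable base = $161,400 − $9,000 = $152,400.
Annual expense = $152,400 / 4 = $38,100.
End of year 1: book value $123,300.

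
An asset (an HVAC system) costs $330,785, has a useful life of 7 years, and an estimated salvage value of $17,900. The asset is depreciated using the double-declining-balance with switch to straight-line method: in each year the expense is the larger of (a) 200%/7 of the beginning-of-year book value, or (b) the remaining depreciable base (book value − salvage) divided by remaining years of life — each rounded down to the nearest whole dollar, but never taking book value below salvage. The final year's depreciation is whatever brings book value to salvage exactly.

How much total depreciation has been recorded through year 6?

Depreciable base = $330,785 − $17,900 = $312,885.
Year 1: DB = ⌊$330,785 × 200%/7⌋ = $94,510; SL = ⌊$312,885/7⌋ = $44,697 → take DB $94,510. Book value $236,275.
Year 2: DB = ⌊$236,275 × 200%/7⌋ = $67,507; SL = ⌊$218,375/6⌋ = $36,395 → take DB $67,507. Book value $168,768.
Year 3: DB = ⌊$168,768 × 200%/7⌋ = $48,219; SL = ⌊$150,868/5⌋ = $30,173 → take DB $48,219. Book value $120,549.
Year 4: DB = ⌊$120,549 × 200%/7⌋ = $34,442; SL = ⌊$102,649/4⌋ = $25,662 → take DB $34,442. Book value $86,107.
Year 5: DB = ⌊$86,107 × 200%/7⌋ = $24,602; SL = ⌊$68,207/3⌋ = $22,735 → take DB $24,602. Book value $61,505.
Year 6: DB = ⌊$61,505 × 200%/7⌋ = $17,572; SL = ⌊$43,605/2⌋ = $21,802 → take SL $21,802. Book value $39,703.
Accumulated through year 6 = $330,785 − $39,703 = $291,082.

$291,082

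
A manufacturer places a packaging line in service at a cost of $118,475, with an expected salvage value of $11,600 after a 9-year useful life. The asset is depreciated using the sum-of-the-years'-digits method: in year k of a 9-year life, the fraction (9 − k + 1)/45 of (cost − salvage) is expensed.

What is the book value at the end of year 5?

$35,350

Depreciable base = $118,475 − $11,600 = $106,875.
Sum of the years' digits = 9+8+7+6+5+4+3+2+1 = 45.
Year 1: $106,875 × 9/45 = $21,375. Book value $97,100.
Year 2: $106,875 × 8/45 = $19,000. Book value $78,100.
Year 3: $106,875 × 7/45 = $16,625. Book value $61,475.
Year 4: $106,875 × 6/45 = $14,250. Book value $47,225.
Year 5: $106,875 × 5/45 = $11,875. Book value $35,350.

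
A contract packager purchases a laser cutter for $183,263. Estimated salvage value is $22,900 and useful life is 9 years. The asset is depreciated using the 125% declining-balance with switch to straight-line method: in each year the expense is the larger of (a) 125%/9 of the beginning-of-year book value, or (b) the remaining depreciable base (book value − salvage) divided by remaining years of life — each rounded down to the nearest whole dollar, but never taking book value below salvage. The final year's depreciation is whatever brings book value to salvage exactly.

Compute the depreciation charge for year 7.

$15,573

Depreciable base = $183,263 − $22,900 = $160,363.
Year 1: DB = ⌊$183,263 × 125%/9⌋ = $25,453; SL = ⌊$160,363/9⌋ = $17,818 → take DB $25,453. Book value $157,810.
Year 2: DB = ⌊$157,810 × 125%/9⌋ = $21,918; SL = ⌊$134,910/8⌋ = $16,863 → take DB $21,918. Book value $135,892.
Year 3: DB = ⌊$135,892 × 125%/9⌋ = $18,873; SL = ⌊$112,992/7⌋ = $16,141 → take DB $18,873. Book value $117,019.
Year 4: DB = ⌊$117,019 × 125%/9⌋ = $16,252; SL = ⌊$94,119/6⌋ = $15,686 → take DB $16,252. Book value $100,767.
Year 5: DB = ⌊$100,767 × 125%/9⌋ = $13,995; SL = ⌊$77,867/5⌋ = $15,573 → take SL $15,573. Book value $85,194.
Year 6: DB = ⌊$85,194 × 125%/9⌋ = $11,832; SL = ⌊$62,294/4⌋ = $15,573 → take SL $15,573. Book value $69,621.
Year 7: DB = ⌊$69,621 × 125%/9⌋ = $9,669; SL = ⌊$46,721/3⌋ = $15,573 → take SL $15,573. Book value $54,048.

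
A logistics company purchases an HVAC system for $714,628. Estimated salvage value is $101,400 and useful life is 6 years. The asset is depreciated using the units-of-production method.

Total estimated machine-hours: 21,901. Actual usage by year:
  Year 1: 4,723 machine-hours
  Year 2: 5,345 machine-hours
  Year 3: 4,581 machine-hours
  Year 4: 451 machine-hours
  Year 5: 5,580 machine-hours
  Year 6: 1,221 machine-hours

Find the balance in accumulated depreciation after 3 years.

Depreciable base = $714,628 − $101,400 = $613,228.
Rate = $613,228 / 21,901 machine-hours = $28 per machine-hour.
Year 1: 4,723 × $28 = $132,244. Book value $582,384.
Year 2: 5,345 × $28 = $149,660. Book value $432,724.
Year 3: 4,581 × $28 = $128,268. Book value $304,456.
Accumulated through year 3 = $714,628 − $304,456 = $410,172.

$410,172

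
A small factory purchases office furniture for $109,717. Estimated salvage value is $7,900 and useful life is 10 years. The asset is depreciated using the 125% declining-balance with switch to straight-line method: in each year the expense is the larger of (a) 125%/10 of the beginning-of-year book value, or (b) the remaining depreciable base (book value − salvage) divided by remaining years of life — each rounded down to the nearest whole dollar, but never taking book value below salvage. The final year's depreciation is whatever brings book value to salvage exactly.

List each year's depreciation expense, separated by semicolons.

$13,714; $12,000; $10,500; $9,371; $9,372; $9,372; $9,372; $9,372; $9,372; $9,372

Depreciable base = $109,717 − $7,900 = $101,817.
Year 1: DB = ⌊$109,717 × 125%/10⌋ = $13,714; SL = ⌊$101,817/10⌋ = $10,181 → take DB $13,714. Book value $96,003.
Year 2: DB = ⌊$96,003 × 125%/10⌋ = $12,000; SL = ⌊$88,103/9⌋ = $9,789 → take DB $12,000. Book value $84,003.
Year 3: DB = ⌊$84,003 × 125%/10⌋ = $10,500; SL = ⌊$76,103/8⌋ = $9,512 → take DB $10,500. Book value $73,503.
Year 4: DB = ⌊$73,503 × 125%/10⌋ = $9,187; SL = ⌊$65,603/7⌋ = $9,371 → take SL $9,371. Book value $64,132.
Year 5: DB = ⌊$64,132 × 125%/10⌋ = $8,016; SL = ⌊$56,232/6⌋ = $9,372 → take SL $9,372. Book value $54,760.
Year 6: DB = ⌊$54,760 × 125%/10⌋ = $6,845; SL = ⌊$46,860/5⌋ = $9,372 → take SL $9,372. Book value $45,388.
Year 7: DB = ⌊$45,388 × 125%/10⌋ = $5,673; SL = ⌊$37,488/4⌋ = $9,372 → take SL $9,372. Book value $36,016.
Year 8: DB = ⌊$36,016 × 125%/10⌋ = $4,502; SL = ⌊$28,116/3⌋ = $9,372 → take SL $9,372. Book value $26,644.
Year 9: DB = ⌊$26,644 × 125%/10⌋ = $3,330; SL = ⌊$18,744/2⌋ = $9,372 → take SL $9,372. Book value $17,272.
Year 10 (final): $17,272 − $7,900 = $9,372. Book value $7,900.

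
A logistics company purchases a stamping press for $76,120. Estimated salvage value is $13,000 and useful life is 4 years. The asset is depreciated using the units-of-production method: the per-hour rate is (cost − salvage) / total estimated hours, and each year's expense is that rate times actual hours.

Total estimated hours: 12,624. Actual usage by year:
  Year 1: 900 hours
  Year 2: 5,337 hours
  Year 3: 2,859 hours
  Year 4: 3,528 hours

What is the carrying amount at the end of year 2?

Depreciable base = $76,120 − $13,000 = $63,120.
Rate = $63,120 / 12,624 hours = $5 per hour.
Year 1: 900 × $5 = $4,500. Book value $71,620.
Year 2: 5,337 × $5 = $26,685. Book value $44,935.

$44,935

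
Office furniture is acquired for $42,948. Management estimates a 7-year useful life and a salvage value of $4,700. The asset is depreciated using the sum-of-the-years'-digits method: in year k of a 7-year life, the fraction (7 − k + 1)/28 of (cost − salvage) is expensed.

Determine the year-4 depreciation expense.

$5,464

Depreciable base = $42,948 − $4,700 = $38,248.
Sum of the years' digits = 7+6+5+4+3+2+1 = 28.
Year 1: $38,248 × 7/28 = $9,562. Book value $33,386.
Year 2: $38,248 × 6/28 = $8,196. Book value $25,190.
Year 3: $38,248 × 5/28 = $6,830. Book value $18,360.
Year 4: $38,248 × 4/28 = $5,464. Book value $12,896.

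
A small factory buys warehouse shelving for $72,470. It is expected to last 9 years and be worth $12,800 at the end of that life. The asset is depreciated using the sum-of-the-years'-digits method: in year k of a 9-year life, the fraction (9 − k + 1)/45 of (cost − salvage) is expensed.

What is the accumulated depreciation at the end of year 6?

$51,714

Depreciable base = $72,470 − $12,800 = $59,670.
Sum of the years' digits = 9+8+7+6+5+4+3+2+1 = 45.
Year 1: $59,670 × 9/45 = $11,934. Book value $60,536.
Year 2: $59,670 × 8/45 = $10,608. Book value $49,928.
Year 3: $59,670 × 7/45 = $9,282. Book value $40,646.
Year 4: $59,670 × 6/45 = $7,956. Book value $32,690.
Year 5: $59,670 × 5/45 = $6,630. Book value $26,060.
Year 6: $59,670 × 4/45 = $5,304. Book value $20,756.
Accumulated through year 6 = $72,470 − $20,756 = $51,714.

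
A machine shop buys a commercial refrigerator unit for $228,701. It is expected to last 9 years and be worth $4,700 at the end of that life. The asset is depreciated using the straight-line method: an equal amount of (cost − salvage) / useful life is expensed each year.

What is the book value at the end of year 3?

Depreciable base = $228,701 − $4,700 = $224,001.
Annual expense = $224,001 / 9 = $24,889.
End of year 1: book value $203,812.
End of year 2: book value $178,923.
End of year 3: book value $154,034.

$154,034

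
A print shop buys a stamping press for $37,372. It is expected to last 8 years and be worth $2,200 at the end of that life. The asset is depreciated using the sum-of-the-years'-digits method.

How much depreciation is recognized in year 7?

$1,954

Depreciable base = $37,372 − $2,200 = $35,172.
Sum of the years' digits = 8+7+6+5+4+3+2+1 = 36.
Year 1: $35,172 × 8/36 = $7,816. Book value $29,556.
Year 2: $35,172 × 7/36 = $6,839. Book value $22,717.
Year 3: $35,172 × 6/36 = $5,862. Book value $16,855.
Year 4: $35,172 × 5/36 = $4,885. Book value $11,970.
Year 5: $35,172 × 4/36 = $3,908. Book value $8,062.
Year 6: $35,172 × 3/36 = $2,931. Book value $5,131.
Year 7: $35,172 × 2/36 = $1,954. Book value $3,177.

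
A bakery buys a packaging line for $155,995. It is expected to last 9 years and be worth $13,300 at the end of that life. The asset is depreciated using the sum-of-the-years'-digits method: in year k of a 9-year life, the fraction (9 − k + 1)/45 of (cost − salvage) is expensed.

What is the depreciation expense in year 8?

$6,342

Depreciable base = $155,995 − $13,300 = $142,695.
Sum of the years' digits = 9+8+7+6+5+4+3+2+1 = 45.
Year 1: $142,695 × 9/45 = $28,539. Book value $127,456.
Year 2: $142,695 × 8/45 = $25,368. Book value $102,088.
Year 3: $142,695 × 7/45 = $22,197. Book value $79,891.
Year 4: $142,695 × 6/45 = $19,026. Book value $60,865.
Year 5: $142,695 × 5/45 = $15,855. Book value $45,010.
Year 6: $142,695 × 4/45 = $12,684. Book value $32,326.
Year 7: $142,695 × 3/45 = $9,513. Book value $22,813.
Year 8: $142,695 × 2/45 = $6,342. Book value $16,471.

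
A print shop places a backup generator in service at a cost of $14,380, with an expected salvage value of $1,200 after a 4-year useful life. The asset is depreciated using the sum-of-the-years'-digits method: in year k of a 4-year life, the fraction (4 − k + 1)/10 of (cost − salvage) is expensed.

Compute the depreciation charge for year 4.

$1,318

Depreciable base = $14,380 − $1,200 = $13,180.
Sum of the years' digits = 4+3+2+1 = 10.
Year 1: $13,180 × 4/10 = $5,272. Book value $9,108.
Year 2: $13,180 × 3/10 = $3,954. Book value $5,154.
Year 3: $13,180 × 2/10 = $2,636. Book value $2,518.
Year 4: $13,180 × 1/10 = $1,318. Book value $1,200.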